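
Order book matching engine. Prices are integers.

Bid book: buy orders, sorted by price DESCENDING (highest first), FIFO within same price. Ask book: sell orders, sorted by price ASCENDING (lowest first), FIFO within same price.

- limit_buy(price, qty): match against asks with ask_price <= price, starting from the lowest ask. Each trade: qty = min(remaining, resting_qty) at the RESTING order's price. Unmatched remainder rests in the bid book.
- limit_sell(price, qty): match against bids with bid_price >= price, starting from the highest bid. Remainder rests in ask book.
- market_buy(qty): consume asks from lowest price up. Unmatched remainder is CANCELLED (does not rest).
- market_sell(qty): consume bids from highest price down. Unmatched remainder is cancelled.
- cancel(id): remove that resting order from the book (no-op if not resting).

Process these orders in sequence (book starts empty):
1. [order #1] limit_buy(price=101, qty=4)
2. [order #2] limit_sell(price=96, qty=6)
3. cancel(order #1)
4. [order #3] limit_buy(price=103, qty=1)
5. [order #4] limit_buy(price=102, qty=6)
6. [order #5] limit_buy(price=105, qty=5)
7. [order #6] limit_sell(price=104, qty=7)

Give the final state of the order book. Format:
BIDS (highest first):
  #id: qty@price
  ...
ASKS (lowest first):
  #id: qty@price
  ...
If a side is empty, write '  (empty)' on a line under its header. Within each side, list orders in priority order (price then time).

After op 1 [order #1] limit_buy(price=101, qty=4): fills=none; bids=[#1:4@101] asks=[-]
After op 2 [order #2] limit_sell(price=96, qty=6): fills=#1x#2:4@101; bids=[-] asks=[#2:2@96]
After op 3 cancel(order #1): fills=none; bids=[-] asks=[#2:2@96]
After op 4 [order #3] limit_buy(price=103, qty=1): fills=#3x#2:1@96; bids=[-] asks=[#2:1@96]
After op 5 [order #4] limit_buy(price=102, qty=6): fills=#4x#2:1@96; bids=[#4:5@102] asks=[-]
After op 6 [order #5] limit_buy(price=105, qty=5): fills=none; bids=[#5:5@105 #4:5@102] asks=[-]
After op 7 [order #6] limit_sell(price=104, qty=7): fills=#5x#6:5@105; bids=[#4:5@102] asks=[#6:2@104]

Answer: BIDS (highest first):
  #4: 5@102
ASKS (lowest first):
  #6: 2@104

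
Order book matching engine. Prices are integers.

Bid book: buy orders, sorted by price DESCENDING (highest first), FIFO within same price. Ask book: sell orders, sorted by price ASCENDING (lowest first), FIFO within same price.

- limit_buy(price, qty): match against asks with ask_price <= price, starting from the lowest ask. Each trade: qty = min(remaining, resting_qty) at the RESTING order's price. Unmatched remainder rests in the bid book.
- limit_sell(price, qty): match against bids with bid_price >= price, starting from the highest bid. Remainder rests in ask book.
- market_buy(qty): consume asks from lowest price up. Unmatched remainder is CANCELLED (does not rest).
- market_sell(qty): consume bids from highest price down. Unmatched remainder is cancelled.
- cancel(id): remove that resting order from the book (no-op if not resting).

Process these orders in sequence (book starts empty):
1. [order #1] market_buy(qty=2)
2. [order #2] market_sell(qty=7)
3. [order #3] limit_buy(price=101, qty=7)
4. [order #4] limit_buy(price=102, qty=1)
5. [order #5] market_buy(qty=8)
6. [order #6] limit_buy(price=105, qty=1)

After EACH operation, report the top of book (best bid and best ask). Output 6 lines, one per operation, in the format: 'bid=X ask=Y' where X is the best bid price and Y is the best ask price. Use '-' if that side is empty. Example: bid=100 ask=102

After op 1 [order #1] market_buy(qty=2): fills=none; bids=[-] asks=[-]
After op 2 [order #2] market_sell(qty=7): fills=none; bids=[-] asks=[-]
After op 3 [order #3] limit_buy(price=101, qty=7): fills=none; bids=[#3:7@101] asks=[-]
After op 4 [order #4] limit_buy(price=102, qty=1): fills=none; bids=[#4:1@102 #3:7@101] asks=[-]
After op 5 [order #5] market_buy(qty=8): fills=none; bids=[#4:1@102 #3:7@101] asks=[-]
After op 6 [order #6] limit_buy(price=105, qty=1): fills=none; bids=[#6:1@105 #4:1@102 #3:7@101] asks=[-]

Answer: bid=- ask=-
bid=- ask=-
bid=101 ask=-
bid=102 ask=-
bid=102 ask=-
bid=105 ask=-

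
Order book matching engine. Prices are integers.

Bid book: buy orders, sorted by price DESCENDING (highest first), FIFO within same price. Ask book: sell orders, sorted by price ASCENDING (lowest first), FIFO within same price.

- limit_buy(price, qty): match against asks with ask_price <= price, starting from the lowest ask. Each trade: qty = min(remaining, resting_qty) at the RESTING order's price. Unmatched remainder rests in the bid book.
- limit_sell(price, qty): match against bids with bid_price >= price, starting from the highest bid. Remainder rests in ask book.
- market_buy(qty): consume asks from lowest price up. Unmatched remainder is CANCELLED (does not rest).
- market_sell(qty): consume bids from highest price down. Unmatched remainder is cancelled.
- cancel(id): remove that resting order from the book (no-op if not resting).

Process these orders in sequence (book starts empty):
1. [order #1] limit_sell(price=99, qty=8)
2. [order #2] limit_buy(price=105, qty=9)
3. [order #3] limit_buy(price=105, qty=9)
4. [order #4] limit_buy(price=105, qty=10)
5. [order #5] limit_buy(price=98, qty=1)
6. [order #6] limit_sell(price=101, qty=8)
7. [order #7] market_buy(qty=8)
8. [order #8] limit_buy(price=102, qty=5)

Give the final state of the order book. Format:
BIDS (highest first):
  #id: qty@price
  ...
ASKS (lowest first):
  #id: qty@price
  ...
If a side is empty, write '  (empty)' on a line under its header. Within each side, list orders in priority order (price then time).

After op 1 [order #1] limit_sell(price=99, qty=8): fills=none; bids=[-] asks=[#1:8@99]
After op 2 [order #2] limit_buy(price=105, qty=9): fills=#2x#1:8@99; bids=[#2:1@105] asks=[-]
After op 3 [order #3] limit_buy(price=105, qty=9): fills=none; bids=[#2:1@105 #3:9@105] asks=[-]
After op 4 [order #4] limit_buy(price=105, qty=10): fills=none; bids=[#2:1@105 #3:9@105 #4:10@105] asks=[-]
After op 5 [order #5] limit_buy(price=98, qty=1): fills=none; bids=[#2:1@105 #3:9@105 #4:10@105 #5:1@98] asks=[-]
After op 6 [order #6] limit_sell(price=101, qty=8): fills=#2x#6:1@105 #3x#6:7@105; bids=[#3:2@105 #4:10@105 #5:1@98] asks=[-]
After op 7 [order #7] market_buy(qty=8): fills=none; bids=[#3:2@105 #4:10@105 #5:1@98] asks=[-]
After op 8 [order #8] limit_buy(price=102, qty=5): fills=none; bids=[#3:2@105 #4:10@105 #8:5@102 #5:1@98] asks=[-]

Answer: BIDS (highest first):
  #3: 2@105
  #4: 10@105
  #8: 5@102
  #5: 1@98
ASKS (lowest first):
  (empty)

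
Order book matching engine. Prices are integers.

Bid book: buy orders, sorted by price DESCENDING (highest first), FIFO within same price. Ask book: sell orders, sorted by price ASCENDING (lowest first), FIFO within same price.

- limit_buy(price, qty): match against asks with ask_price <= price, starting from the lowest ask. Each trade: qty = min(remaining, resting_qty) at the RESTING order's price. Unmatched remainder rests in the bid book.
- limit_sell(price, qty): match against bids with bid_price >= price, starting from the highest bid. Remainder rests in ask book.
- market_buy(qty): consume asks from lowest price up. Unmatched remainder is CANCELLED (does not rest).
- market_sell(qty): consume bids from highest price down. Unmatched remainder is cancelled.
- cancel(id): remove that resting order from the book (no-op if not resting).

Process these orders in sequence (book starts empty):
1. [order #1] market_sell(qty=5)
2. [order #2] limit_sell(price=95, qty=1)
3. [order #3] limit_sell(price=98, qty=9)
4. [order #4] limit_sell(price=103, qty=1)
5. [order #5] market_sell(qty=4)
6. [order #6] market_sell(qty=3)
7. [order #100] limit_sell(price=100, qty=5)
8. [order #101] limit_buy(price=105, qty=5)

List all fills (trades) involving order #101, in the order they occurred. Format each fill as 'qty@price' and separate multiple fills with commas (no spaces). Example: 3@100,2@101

After op 1 [order #1] market_sell(qty=5): fills=none; bids=[-] asks=[-]
After op 2 [order #2] limit_sell(price=95, qty=1): fills=none; bids=[-] asks=[#2:1@95]
After op 3 [order #3] limit_sell(price=98, qty=9): fills=none; bids=[-] asks=[#2:1@95 #3:9@98]
After op 4 [order #4] limit_sell(price=103, qty=1): fills=none; bids=[-] asks=[#2:1@95 #3:9@98 #4:1@103]
After op 5 [order #5] market_sell(qty=4): fills=none; bids=[-] asks=[#2:1@95 #3:9@98 #4:1@103]
After op 6 [order #6] market_sell(qty=3): fills=none; bids=[-] asks=[#2:1@95 #3:9@98 #4:1@103]
After op 7 [order #100] limit_sell(price=100, qty=5): fills=none; bids=[-] asks=[#2:1@95 #3:9@98 #100:5@100 #4:1@103]
After op 8 [order #101] limit_buy(price=105, qty=5): fills=#101x#2:1@95 #101x#3:4@98; bids=[-] asks=[#3:5@98 #100:5@100 #4:1@103]

Answer: 1@95,4@98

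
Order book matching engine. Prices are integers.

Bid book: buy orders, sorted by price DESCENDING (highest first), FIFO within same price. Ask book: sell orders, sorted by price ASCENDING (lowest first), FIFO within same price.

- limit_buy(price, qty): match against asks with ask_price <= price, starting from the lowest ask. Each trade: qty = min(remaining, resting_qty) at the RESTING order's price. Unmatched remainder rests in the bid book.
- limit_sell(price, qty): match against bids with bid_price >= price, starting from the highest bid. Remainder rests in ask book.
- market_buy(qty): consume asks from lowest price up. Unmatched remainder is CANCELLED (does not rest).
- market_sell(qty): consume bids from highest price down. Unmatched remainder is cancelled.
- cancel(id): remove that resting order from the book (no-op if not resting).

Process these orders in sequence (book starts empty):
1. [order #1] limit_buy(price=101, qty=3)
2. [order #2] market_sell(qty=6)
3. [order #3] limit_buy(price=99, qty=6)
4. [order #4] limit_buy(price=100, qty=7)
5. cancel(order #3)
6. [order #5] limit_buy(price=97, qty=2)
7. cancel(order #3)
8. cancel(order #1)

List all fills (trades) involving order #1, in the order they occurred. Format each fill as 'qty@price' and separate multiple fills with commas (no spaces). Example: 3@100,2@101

Answer: 3@101

Derivation:
After op 1 [order #1] limit_buy(price=101, qty=3): fills=none; bids=[#1:3@101] asks=[-]
After op 2 [order #2] market_sell(qty=6): fills=#1x#2:3@101; bids=[-] asks=[-]
After op 3 [order #3] limit_buy(price=99, qty=6): fills=none; bids=[#3:6@99] asks=[-]
After op 4 [order #4] limit_buy(price=100, qty=7): fills=none; bids=[#4:7@100 #3:6@99] asks=[-]
After op 5 cancel(order #3): fills=none; bids=[#4:7@100] asks=[-]
After op 6 [order #5] limit_buy(price=97, qty=2): fills=none; bids=[#4:7@100 #5:2@97] asks=[-]
After op 7 cancel(order #3): fills=none; bids=[#4:7@100 #5:2@97] asks=[-]
After op 8 cancel(order #1): fills=none; bids=[#4:7@100 #5:2@97] asks=[-]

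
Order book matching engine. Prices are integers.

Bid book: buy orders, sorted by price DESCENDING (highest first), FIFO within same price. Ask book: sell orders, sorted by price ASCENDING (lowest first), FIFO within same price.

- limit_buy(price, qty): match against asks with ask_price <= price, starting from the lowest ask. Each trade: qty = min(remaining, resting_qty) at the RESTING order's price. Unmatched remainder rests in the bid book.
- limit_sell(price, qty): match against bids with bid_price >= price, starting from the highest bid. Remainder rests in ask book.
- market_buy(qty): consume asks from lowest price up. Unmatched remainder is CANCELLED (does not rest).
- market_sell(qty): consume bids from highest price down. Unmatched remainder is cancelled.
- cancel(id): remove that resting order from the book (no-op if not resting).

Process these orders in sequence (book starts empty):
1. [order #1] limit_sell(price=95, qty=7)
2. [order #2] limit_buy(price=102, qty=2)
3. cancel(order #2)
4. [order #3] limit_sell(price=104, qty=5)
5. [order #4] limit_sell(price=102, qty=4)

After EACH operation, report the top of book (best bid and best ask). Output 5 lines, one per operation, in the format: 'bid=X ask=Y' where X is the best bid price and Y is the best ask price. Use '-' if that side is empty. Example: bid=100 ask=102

Answer: bid=- ask=95
bid=- ask=95
bid=- ask=95
bid=- ask=95
bid=- ask=95

Derivation:
After op 1 [order #1] limit_sell(price=95, qty=7): fills=none; bids=[-] asks=[#1:7@95]
After op 2 [order #2] limit_buy(price=102, qty=2): fills=#2x#1:2@95; bids=[-] asks=[#1:5@95]
After op 3 cancel(order #2): fills=none; bids=[-] asks=[#1:5@95]
After op 4 [order #3] limit_sell(price=104, qty=5): fills=none; bids=[-] asks=[#1:5@95 #3:5@104]
After op 5 [order #4] limit_sell(price=102, qty=4): fills=none; bids=[-] asks=[#1:5@95 #4:4@102 #3:5@104]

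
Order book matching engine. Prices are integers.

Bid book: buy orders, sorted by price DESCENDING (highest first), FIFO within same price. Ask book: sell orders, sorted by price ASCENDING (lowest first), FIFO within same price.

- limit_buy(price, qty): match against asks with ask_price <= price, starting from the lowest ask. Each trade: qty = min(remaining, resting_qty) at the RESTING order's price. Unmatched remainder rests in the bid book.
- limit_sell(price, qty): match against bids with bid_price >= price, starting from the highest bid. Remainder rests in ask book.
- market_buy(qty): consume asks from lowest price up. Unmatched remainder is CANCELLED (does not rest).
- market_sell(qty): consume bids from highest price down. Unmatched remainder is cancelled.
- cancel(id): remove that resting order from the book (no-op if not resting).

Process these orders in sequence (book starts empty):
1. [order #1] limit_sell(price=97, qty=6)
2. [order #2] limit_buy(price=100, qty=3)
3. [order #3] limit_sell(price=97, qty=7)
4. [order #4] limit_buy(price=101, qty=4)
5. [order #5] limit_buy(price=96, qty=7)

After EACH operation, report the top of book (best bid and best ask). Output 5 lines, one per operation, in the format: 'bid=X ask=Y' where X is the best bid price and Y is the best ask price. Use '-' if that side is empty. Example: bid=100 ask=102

After op 1 [order #1] limit_sell(price=97, qty=6): fills=none; bids=[-] asks=[#1:6@97]
After op 2 [order #2] limit_buy(price=100, qty=3): fills=#2x#1:3@97; bids=[-] asks=[#1:3@97]
After op 3 [order #3] limit_sell(price=97, qty=7): fills=none; bids=[-] asks=[#1:3@97 #3:7@97]
After op 4 [order #4] limit_buy(price=101, qty=4): fills=#4x#1:3@97 #4x#3:1@97; bids=[-] asks=[#3:6@97]
After op 5 [order #5] limit_buy(price=96, qty=7): fills=none; bids=[#5:7@96] asks=[#3:6@97]

Answer: bid=- ask=97
bid=- ask=97
bid=- ask=97
bid=- ask=97
bid=96 ask=97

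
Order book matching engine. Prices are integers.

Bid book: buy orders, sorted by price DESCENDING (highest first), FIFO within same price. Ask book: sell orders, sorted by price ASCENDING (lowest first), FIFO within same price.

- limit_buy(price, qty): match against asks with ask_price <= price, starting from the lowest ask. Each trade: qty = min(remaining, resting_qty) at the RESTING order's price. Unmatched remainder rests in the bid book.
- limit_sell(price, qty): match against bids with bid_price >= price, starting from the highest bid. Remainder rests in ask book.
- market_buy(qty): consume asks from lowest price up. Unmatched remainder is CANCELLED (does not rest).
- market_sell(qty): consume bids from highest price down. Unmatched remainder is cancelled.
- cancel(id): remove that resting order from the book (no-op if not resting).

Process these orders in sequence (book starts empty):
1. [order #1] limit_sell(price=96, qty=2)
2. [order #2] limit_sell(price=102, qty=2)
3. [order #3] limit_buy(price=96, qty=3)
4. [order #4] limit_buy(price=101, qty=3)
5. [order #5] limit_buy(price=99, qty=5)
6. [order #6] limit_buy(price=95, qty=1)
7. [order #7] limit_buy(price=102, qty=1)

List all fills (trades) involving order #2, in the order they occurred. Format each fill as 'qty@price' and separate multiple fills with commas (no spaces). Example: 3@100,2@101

After op 1 [order #1] limit_sell(price=96, qty=2): fills=none; bids=[-] asks=[#1:2@96]
After op 2 [order #2] limit_sell(price=102, qty=2): fills=none; bids=[-] asks=[#1:2@96 #2:2@102]
After op 3 [order #3] limit_buy(price=96, qty=3): fills=#3x#1:2@96; bids=[#3:1@96] asks=[#2:2@102]
After op 4 [order #4] limit_buy(price=101, qty=3): fills=none; bids=[#4:3@101 #3:1@96] asks=[#2:2@102]
After op 5 [order #5] limit_buy(price=99, qty=5): fills=none; bids=[#4:3@101 #5:5@99 #3:1@96] asks=[#2:2@102]
After op 6 [order #6] limit_buy(price=95, qty=1): fills=none; bids=[#4:3@101 #5:5@99 #3:1@96 #6:1@95] asks=[#2:2@102]
After op 7 [order #7] limit_buy(price=102, qty=1): fills=#7x#2:1@102; bids=[#4:3@101 #5:5@99 #3:1@96 #6:1@95] asks=[#2:1@102]

Answer: 1@102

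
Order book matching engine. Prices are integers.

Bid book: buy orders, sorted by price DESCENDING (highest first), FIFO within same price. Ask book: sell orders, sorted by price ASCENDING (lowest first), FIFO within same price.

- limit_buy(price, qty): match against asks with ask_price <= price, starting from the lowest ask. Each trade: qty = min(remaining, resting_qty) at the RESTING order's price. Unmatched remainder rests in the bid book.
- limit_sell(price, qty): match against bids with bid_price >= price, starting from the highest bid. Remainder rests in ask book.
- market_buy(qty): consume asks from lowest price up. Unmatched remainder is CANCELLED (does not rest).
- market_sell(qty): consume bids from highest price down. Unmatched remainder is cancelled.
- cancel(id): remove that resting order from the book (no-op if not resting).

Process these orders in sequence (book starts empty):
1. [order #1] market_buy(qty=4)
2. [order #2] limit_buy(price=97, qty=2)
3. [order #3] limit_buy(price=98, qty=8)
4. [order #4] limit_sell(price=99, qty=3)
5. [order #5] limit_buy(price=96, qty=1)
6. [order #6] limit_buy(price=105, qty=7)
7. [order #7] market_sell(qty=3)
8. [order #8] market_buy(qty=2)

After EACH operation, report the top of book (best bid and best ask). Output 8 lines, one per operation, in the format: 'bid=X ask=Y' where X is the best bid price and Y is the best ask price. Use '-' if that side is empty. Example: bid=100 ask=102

Answer: bid=- ask=-
bid=97 ask=-
bid=98 ask=-
bid=98 ask=99
bid=98 ask=99
bid=105 ask=-
bid=105 ask=-
bid=105 ask=-

Derivation:
After op 1 [order #1] market_buy(qty=4): fills=none; bids=[-] asks=[-]
After op 2 [order #2] limit_buy(price=97, qty=2): fills=none; bids=[#2:2@97] asks=[-]
After op 3 [order #3] limit_buy(price=98, qty=8): fills=none; bids=[#3:8@98 #2:2@97] asks=[-]
After op 4 [order #4] limit_sell(price=99, qty=3): fills=none; bids=[#3:8@98 #2:2@97] asks=[#4:3@99]
After op 5 [order #5] limit_buy(price=96, qty=1): fills=none; bids=[#3:8@98 #2:2@97 #5:1@96] asks=[#4:3@99]
After op 6 [order #6] limit_buy(price=105, qty=7): fills=#6x#4:3@99; bids=[#6:4@105 #3:8@98 #2:2@97 #5:1@96] asks=[-]
After op 7 [order #7] market_sell(qty=3): fills=#6x#7:3@105; bids=[#6:1@105 #3:8@98 #2:2@97 #5:1@96] asks=[-]
After op 8 [order #8] market_buy(qty=2): fills=none; bids=[#6:1@105 #3:8@98 #2:2@97 #5:1@96] asks=[-]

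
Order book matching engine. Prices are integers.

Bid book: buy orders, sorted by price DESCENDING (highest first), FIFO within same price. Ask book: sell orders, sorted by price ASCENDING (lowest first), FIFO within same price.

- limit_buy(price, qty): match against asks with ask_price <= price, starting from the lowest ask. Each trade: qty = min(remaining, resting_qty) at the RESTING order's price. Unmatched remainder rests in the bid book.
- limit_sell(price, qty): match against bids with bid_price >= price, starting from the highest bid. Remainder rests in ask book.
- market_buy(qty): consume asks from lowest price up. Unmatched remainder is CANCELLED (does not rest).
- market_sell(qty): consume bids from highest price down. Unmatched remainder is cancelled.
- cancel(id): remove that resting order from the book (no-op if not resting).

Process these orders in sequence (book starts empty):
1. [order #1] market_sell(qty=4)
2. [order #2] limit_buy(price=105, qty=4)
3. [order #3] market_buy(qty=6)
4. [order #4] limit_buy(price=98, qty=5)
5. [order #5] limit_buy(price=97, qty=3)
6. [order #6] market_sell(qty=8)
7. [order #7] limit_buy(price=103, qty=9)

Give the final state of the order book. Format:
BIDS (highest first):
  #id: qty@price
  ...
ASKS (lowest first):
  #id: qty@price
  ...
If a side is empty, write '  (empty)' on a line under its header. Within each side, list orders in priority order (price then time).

After op 1 [order #1] market_sell(qty=4): fills=none; bids=[-] asks=[-]
After op 2 [order #2] limit_buy(price=105, qty=4): fills=none; bids=[#2:4@105] asks=[-]
After op 3 [order #3] market_buy(qty=6): fills=none; bids=[#2:4@105] asks=[-]
After op 4 [order #4] limit_buy(price=98, qty=5): fills=none; bids=[#2:4@105 #4:5@98] asks=[-]
After op 5 [order #5] limit_buy(price=97, qty=3): fills=none; bids=[#2:4@105 #4:5@98 #5:3@97] asks=[-]
After op 6 [order #6] market_sell(qty=8): fills=#2x#6:4@105 #4x#6:4@98; bids=[#4:1@98 #5:3@97] asks=[-]
After op 7 [order #7] limit_buy(price=103, qty=9): fills=none; bids=[#7:9@103 #4:1@98 #5:3@97] asks=[-]

Answer: BIDS (highest first):
  #7: 9@103
  #4: 1@98
  #5: 3@97
ASKS (lowest first):
  (empty)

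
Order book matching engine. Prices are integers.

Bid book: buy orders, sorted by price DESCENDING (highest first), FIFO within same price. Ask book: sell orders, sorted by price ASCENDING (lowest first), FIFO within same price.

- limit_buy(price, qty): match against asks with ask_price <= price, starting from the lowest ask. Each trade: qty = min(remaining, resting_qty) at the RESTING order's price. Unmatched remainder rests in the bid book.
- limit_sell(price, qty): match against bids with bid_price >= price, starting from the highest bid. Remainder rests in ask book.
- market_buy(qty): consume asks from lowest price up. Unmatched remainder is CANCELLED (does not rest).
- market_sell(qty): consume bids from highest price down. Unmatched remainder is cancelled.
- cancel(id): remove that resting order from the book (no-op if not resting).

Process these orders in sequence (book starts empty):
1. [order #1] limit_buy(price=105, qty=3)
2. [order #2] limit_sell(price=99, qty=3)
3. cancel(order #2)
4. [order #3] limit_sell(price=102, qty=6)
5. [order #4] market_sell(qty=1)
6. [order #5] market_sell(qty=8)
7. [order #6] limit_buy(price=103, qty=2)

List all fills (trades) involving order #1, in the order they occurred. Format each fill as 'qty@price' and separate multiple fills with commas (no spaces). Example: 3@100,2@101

Answer: 3@105

Derivation:
After op 1 [order #1] limit_buy(price=105, qty=3): fills=none; bids=[#1:3@105] asks=[-]
After op 2 [order #2] limit_sell(price=99, qty=3): fills=#1x#2:3@105; bids=[-] asks=[-]
After op 3 cancel(order #2): fills=none; bids=[-] asks=[-]
After op 4 [order #3] limit_sell(price=102, qty=6): fills=none; bids=[-] asks=[#3:6@102]
After op 5 [order #4] market_sell(qty=1): fills=none; bids=[-] asks=[#3:6@102]
After op 6 [order #5] market_sell(qty=8): fills=none; bids=[-] asks=[#3:6@102]
After op 7 [order #6] limit_buy(price=103, qty=2): fills=#6x#3:2@102; bids=[-] asks=[#3:4@102]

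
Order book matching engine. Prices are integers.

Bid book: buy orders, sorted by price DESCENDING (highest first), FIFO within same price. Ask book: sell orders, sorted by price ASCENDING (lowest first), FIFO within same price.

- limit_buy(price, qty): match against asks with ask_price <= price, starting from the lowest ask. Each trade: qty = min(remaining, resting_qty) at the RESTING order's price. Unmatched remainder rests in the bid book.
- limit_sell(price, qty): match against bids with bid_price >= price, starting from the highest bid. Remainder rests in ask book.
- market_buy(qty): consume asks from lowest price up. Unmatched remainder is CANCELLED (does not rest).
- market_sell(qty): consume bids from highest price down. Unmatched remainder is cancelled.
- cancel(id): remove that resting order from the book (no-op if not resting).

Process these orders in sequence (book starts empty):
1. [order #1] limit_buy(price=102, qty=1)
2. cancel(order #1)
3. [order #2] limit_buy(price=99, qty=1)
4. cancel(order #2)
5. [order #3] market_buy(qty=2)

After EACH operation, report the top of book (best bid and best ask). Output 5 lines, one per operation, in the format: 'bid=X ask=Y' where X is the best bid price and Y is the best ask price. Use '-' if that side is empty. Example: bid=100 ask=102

Answer: bid=102 ask=-
bid=- ask=-
bid=99 ask=-
bid=- ask=-
bid=- ask=-

Derivation:
After op 1 [order #1] limit_buy(price=102, qty=1): fills=none; bids=[#1:1@102] asks=[-]
After op 2 cancel(order #1): fills=none; bids=[-] asks=[-]
After op 3 [order #2] limit_buy(price=99, qty=1): fills=none; bids=[#2:1@99] asks=[-]
After op 4 cancel(order #2): fills=none; bids=[-] asks=[-]
After op 5 [order #3] market_buy(qty=2): fills=none; bids=[-] asks=[-]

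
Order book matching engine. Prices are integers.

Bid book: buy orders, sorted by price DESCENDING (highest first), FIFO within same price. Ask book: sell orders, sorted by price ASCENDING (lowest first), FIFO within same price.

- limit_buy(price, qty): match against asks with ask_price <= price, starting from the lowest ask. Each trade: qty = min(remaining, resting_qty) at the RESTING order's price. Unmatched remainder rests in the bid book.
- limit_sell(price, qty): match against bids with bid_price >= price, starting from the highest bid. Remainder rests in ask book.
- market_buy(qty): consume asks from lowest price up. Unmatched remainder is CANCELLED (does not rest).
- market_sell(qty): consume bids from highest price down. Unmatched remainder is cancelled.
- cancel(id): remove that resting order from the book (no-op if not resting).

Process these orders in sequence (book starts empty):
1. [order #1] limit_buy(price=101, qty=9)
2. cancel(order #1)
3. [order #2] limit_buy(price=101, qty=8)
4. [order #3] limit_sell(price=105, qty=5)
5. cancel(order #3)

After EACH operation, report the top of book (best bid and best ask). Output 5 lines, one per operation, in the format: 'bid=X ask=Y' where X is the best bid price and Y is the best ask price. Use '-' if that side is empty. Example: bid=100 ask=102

Answer: bid=101 ask=-
bid=- ask=-
bid=101 ask=-
bid=101 ask=105
bid=101 ask=-

Derivation:
After op 1 [order #1] limit_buy(price=101, qty=9): fills=none; bids=[#1:9@101] asks=[-]
After op 2 cancel(order #1): fills=none; bids=[-] asks=[-]
After op 3 [order #2] limit_buy(price=101, qty=8): fills=none; bids=[#2:8@101] asks=[-]
After op 4 [order #3] limit_sell(price=105, qty=5): fills=none; bids=[#2:8@101] asks=[#3:5@105]
After op 5 cancel(order #3): fills=none; bids=[#2:8@101] asks=[-]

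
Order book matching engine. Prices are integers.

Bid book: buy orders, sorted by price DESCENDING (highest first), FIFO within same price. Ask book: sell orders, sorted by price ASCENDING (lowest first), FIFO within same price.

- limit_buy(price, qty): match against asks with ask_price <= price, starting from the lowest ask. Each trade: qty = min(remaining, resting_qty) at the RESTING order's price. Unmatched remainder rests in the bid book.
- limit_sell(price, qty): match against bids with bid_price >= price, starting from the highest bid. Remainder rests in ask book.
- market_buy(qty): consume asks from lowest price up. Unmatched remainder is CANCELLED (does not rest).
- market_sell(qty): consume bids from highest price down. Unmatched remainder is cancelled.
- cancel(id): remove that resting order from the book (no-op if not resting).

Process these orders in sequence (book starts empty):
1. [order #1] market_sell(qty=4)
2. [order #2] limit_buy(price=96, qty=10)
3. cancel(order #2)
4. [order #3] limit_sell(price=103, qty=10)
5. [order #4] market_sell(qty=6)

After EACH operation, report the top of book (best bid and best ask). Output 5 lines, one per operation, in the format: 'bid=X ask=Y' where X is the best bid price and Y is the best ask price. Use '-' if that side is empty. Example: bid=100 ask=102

Answer: bid=- ask=-
bid=96 ask=-
bid=- ask=-
bid=- ask=103
bid=- ask=103

Derivation:
After op 1 [order #1] market_sell(qty=4): fills=none; bids=[-] asks=[-]
After op 2 [order #2] limit_buy(price=96, qty=10): fills=none; bids=[#2:10@96] asks=[-]
After op 3 cancel(order #2): fills=none; bids=[-] asks=[-]
After op 4 [order #3] limit_sell(price=103, qty=10): fills=none; bids=[-] asks=[#3:10@103]
After op 5 [order #4] market_sell(qty=6): fills=none; bids=[-] asks=[#3:10@103]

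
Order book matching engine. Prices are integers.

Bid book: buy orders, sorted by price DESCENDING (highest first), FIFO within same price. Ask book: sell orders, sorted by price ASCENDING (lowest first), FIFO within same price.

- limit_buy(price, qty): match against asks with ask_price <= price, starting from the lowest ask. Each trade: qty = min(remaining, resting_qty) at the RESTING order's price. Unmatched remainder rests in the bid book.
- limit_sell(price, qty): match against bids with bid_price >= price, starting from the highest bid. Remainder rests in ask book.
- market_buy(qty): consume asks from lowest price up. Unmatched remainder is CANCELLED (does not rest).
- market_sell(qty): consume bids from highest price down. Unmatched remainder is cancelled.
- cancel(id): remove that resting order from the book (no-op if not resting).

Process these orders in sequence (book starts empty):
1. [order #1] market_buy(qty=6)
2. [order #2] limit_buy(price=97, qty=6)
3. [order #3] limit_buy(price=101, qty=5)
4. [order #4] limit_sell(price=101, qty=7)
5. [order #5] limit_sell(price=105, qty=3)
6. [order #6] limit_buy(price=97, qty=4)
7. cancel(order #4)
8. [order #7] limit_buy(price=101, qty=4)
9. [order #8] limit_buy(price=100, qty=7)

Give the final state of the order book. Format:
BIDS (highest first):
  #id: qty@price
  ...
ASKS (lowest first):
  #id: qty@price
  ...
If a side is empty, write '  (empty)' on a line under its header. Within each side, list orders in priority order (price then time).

Answer: BIDS (highest first):
  #7: 4@101
  #8: 7@100
  #2: 6@97
  #6: 4@97
ASKS (lowest first):
  #5: 3@105

Derivation:
After op 1 [order #1] market_buy(qty=6): fills=none; bids=[-] asks=[-]
After op 2 [order #2] limit_buy(price=97, qty=6): fills=none; bids=[#2:6@97] asks=[-]
After op 3 [order #3] limit_buy(price=101, qty=5): fills=none; bids=[#3:5@101 #2:6@97] asks=[-]
After op 4 [order #4] limit_sell(price=101, qty=7): fills=#3x#4:5@101; bids=[#2:6@97] asks=[#4:2@101]
After op 5 [order #5] limit_sell(price=105, qty=3): fills=none; bids=[#2:6@97] asks=[#4:2@101 #5:3@105]
After op 6 [order #6] limit_buy(price=97, qty=4): fills=none; bids=[#2:6@97 #6:4@97] asks=[#4:2@101 #5:3@105]
After op 7 cancel(order #4): fills=none; bids=[#2:6@97 #6:4@97] asks=[#5:3@105]
After op 8 [order #7] limit_buy(price=101, qty=4): fills=none; bids=[#7:4@101 #2:6@97 #6:4@97] asks=[#5:3@105]
After op 9 [order #8] limit_buy(price=100, qty=7): fills=none; bids=[#7:4@101 #8:7@100 #2:6@97 #6:4@97] asks=[#5:3@105]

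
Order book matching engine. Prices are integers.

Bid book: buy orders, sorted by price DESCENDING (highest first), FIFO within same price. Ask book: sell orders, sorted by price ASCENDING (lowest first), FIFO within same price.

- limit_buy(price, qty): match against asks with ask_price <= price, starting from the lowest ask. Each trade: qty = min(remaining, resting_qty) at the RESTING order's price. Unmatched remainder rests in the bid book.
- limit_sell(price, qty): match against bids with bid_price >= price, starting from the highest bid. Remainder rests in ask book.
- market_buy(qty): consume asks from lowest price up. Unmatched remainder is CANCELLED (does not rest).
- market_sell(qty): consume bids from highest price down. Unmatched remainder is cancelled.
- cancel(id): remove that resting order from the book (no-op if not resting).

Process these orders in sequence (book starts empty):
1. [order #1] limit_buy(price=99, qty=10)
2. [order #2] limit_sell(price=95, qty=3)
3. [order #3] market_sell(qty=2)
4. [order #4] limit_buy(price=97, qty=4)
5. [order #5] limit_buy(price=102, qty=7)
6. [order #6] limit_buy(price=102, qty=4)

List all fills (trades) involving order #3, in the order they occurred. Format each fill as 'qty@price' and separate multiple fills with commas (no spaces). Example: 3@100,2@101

Answer: 2@99

Derivation:
After op 1 [order #1] limit_buy(price=99, qty=10): fills=none; bids=[#1:10@99] asks=[-]
After op 2 [order #2] limit_sell(price=95, qty=3): fills=#1x#2:3@99; bids=[#1:7@99] asks=[-]
After op 3 [order #3] market_sell(qty=2): fills=#1x#3:2@99; bids=[#1:5@99] asks=[-]
After op 4 [order #4] limit_buy(price=97, qty=4): fills=none; bids=[#1:5@99 #4:4@97] asks=[-]
After op 5 [order #5] limit_buy(price=102, qty=7): fills=none; bids=[#5:7@102 #1:5@99 #4:4@97] asks=[-]
After op 6 [order #6] limit_buy(price=102, qty=4): fills=none; bids=[#5:7@102 #6:4@102 #1:5@99 #4:4@97] asks=[-]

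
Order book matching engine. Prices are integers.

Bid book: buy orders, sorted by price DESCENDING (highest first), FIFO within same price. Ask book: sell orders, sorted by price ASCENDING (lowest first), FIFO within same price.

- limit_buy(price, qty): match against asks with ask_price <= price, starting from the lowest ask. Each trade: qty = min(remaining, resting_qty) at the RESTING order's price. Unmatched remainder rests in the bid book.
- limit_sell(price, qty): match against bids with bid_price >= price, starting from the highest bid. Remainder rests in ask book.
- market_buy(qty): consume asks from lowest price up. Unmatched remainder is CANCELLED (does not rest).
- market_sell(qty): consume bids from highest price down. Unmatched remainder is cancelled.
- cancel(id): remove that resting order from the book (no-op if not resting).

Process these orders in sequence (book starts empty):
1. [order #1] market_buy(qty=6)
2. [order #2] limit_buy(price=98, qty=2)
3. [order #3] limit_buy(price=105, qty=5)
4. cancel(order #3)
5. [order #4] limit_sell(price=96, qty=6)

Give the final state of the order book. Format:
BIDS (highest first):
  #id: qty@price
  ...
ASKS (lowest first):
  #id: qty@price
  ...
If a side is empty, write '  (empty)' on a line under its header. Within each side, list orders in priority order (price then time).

Answer: BIDS (highest first):
  (empty)
ASKS (lowest first):
  #4: 4@96

Derivation:
After op 1 [order #1] market_buy(qty=6): fills=none; bids=[-] asks=[-]
After op 2 [order #2] limit_buy(price=98, qty=2): fills=none; bids=[#2:2@98] asks=[-]
After op 3 [order #3] limit_buy(price=105, qty=5): fills=none; bids=[#3:5@105 #2:2@98] asks=[-]
After op 4 cancel(order #3): fills=none; bids=[#2:2@98] asks=[-]
After op 5 [order #4] limit_sell(price=96, qty=6): fills=#2x#4:2@98; bids=[-] asks=[#4:4@96]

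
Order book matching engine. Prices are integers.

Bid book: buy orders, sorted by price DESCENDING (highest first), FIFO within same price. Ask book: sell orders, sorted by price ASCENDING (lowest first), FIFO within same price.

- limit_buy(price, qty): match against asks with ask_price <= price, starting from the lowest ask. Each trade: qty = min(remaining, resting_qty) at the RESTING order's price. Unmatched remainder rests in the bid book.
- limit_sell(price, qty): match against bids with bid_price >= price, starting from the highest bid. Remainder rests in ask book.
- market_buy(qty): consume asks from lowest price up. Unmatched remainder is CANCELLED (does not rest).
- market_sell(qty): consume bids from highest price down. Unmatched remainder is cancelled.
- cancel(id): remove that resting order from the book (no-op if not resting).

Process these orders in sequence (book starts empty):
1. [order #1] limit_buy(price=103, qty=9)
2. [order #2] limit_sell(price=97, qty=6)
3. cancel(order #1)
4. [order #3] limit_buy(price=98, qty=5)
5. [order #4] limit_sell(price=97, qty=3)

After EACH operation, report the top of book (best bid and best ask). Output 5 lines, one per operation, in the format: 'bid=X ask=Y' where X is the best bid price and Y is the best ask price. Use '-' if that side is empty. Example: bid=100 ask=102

Answer: bid=103 ask=-
bid=103 ask=-
bid=- ask=-
bid=98 ask=-
bid=98 ask=-

Derivation:
After op 1 [order #1] limit_buy(price=103, qty=9): fills=none; bids=[#1:9@103] asks=[-]
After op 2 [order #2] limit_sell(price=97, qty=6): fills=#1x#2:6@103; bids=[#1:3@103] asks=[-]
After op 3 cancel(order #1): fills=none; bids=[-] asks=[-]
After op 4 [order #3] limit_buy(price=98, qty=5): fills=none; bids=[#3:5@98] asks=[-]
After op 5 [order #4] limit_sell(price=97, qty=3): fills=#3x#4:3@98; bids=[#3:2@98] asks=[-]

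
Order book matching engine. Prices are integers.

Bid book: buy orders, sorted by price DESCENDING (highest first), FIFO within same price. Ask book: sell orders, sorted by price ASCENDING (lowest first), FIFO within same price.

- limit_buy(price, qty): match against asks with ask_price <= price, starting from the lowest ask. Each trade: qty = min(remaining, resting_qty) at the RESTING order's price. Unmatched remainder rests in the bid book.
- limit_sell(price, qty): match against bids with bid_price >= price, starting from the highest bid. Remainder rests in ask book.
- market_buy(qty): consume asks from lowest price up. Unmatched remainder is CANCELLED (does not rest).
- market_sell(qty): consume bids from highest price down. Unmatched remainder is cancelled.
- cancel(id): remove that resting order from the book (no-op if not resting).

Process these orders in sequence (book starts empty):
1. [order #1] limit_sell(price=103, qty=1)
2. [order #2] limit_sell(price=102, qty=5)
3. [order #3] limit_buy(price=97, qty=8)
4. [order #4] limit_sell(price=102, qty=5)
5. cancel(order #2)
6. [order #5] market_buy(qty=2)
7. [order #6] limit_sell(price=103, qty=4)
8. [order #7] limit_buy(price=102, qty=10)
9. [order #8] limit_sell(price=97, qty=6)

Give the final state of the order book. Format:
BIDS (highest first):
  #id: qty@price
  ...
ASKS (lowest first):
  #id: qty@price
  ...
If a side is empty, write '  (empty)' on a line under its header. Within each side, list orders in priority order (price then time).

After op 1 [order #1] limit_sell(price=103, qty=1): fills=none; bids=[-] asks=[#1:1@103]
After op 2 [order #2] limit_sell(price=102, qty=5): fills=none; bids=[-] asks=[#2:5@102 #1:1@103]
After op 3 [order #3] limit_buy(price=97, qty=8): fills=none; bids=[#3:8@97] asks=[#2:5@102 #1:1@103]
After op 4 [order #4] limit_sell(price=102, qty=5): fills=none; bids=[#3:8@97] asks=[#2:5@102 #4:5@102 #1:1@103]
After op 5 cancel(order #2): fills=none; bids=[#3:8@97] asks=[#4:5@102 #1:1@103]
After op 6 [order #5] market_buy(qty=2): fills=#5x#4:2@102; bids=[#3:8@97] asks=[#4:3@102 #1:1@103]
After op 7 [order #6] limit_sell(price=103, qty=4): fills=none; bids=[#3:8@97] asks=[#4:3@102 #1:1@103 #6:4@103]
After op 8 [order #7] limit_buy(price=102, qty=10): fills=#7x#4:3@102; bids=[#7:7@102 #3:8@97] asks=[#1:1@103 #6:4@103]
After op 9 [order #8] limit_sell(price=97, qty=6): fills=#7x#8:6@102; bids=[#7:1@102 #3:8@97] asks=[#1:1@103 #6:4@103]

Answer: BIDS (highest first):
  #7: 1@102
  #3: 8@97
ASKS (lowest first):
  #1: 1@103
  #6: 4@103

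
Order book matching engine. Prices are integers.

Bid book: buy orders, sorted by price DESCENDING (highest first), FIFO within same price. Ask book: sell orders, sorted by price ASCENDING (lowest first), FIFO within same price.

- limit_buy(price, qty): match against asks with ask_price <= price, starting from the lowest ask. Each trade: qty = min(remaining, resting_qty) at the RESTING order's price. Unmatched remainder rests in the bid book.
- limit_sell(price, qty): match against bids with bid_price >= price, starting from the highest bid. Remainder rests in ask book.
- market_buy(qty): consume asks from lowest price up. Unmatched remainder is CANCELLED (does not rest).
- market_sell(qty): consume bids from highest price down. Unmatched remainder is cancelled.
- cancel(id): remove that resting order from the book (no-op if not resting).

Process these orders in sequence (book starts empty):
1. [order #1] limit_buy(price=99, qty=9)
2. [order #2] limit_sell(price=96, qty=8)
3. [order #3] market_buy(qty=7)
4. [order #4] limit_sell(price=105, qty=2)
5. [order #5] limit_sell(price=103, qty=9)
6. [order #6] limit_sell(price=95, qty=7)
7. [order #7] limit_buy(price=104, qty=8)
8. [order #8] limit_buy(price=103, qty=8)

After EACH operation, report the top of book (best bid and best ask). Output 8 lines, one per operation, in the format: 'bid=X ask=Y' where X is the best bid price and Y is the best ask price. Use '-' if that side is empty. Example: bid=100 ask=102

After op 1 [order #1] limit_buy(price=99, qty=9): fills=none; bids=[#1:9@99] asks=[-]
After op 2 [order #2] limit_sell(price=96, qty=8): fills=#1x#2:8@99; bids=[#1:1@99] asks=[-]
After op 3 [order #3] market_buy(qty=7): fills=none; bids=[#1:1@99] asks=[-]
After op 4 [order #4] limit_sell(price=105, qty=2): fills=none; bids=[#1:1@99] asks=[#4:2@105]
After op 5 [order #5] limit_sell(price=103, qty=9): fills=none; bids=[#1:1@99] asks=[#5:9@103 #4:2@105]
After op 6 [order #6] limit_sell(price=95, qty=7): fills=#1x#6:1@99; bids=[-] asks=[#6:6@95 #5:9@103 #4:2@105]
After op 7 [order #7] limit_buy(price=104, qty=8): fills=#7x#6:6@95 #7x#5:2@103; bids=[-] asks=[#5:7@103 #4:2@105]
After op 8 [order #8] limit_buy(price=103, qty=8): fills=#8x#5:7@103; bids=[#8:1@103] asks=[#4:2@105]

Answer: bid=99 ask=-
bid=99 ask=-
bid=99 ask=-
bid=99 ask=105
bid=99 ask=103
bid=- ask=95
bid=- ask=103
bid=103 ask=105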